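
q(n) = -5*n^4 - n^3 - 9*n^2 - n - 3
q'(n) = -20*n^3 - 3*n^2 - 18*n - 1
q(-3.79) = -1105.68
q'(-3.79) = 1112.93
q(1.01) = -19.42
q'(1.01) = -42.85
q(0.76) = -11.07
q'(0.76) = -25.19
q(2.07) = -144.31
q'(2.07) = -228.51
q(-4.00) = -1359.00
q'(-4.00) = 1303.00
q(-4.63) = -2389.75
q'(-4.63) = 2003.09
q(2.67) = -342.97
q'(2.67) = -451.13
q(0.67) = -9.02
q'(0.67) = -20.42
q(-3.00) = -459.00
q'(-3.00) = 566.00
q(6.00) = -7029.00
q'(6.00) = -4537.00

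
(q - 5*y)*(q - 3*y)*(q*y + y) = q^3*y - 8*q^2*y^2 + q^2*y + 15*q*y^3 - 8*q*y^2 + 15*y^3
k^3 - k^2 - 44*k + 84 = (k - 6)*(k - 2)*(k + 7)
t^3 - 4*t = t*(t - 2)*(t + 2)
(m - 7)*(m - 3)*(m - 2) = m^3 - 12*m^2 + 41*m - 42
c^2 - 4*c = c*(c - 4)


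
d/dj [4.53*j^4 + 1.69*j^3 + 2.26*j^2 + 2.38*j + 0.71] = 18.12*j^3 + 5.07*j^2 + 4.52*j + 2.38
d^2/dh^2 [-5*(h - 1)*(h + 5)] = -10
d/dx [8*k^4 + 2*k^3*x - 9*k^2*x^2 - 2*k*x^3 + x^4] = 2*k^3 - 18*k^2*x - 6*k*x^2 + 4*x^3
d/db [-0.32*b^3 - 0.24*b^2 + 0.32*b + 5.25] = -0.96*b^2 - 0.48*b + 0.32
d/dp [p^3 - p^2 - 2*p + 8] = 3*p^2 - 2*p - 2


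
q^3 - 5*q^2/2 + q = q*(q - 2)*(q - 1/2)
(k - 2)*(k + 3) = k^2 + k - 6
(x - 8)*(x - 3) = x^2 - 11*x + 24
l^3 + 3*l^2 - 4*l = l*(l - 1)*(l + 4)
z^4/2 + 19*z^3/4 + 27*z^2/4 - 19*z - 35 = (z/2 + 1)*(z - 2)*(z + 5/2)*(z + 7)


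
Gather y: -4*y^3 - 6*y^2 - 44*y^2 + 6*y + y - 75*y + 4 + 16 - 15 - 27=-4*y^3 - 50*y^2 - 68*y - 22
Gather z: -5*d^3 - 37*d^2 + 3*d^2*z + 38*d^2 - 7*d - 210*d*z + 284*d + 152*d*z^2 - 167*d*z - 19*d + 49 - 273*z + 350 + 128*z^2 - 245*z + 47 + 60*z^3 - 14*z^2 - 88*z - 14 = -5*d^3 + d^2 + 258*d + 60*z^3 + z^2*(152*d + 114) + z*(3*d^2 - 377*d - 606) + 432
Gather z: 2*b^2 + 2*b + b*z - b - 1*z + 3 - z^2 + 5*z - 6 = 2*b^2 + b - z^2 + z*(b + 4) - 3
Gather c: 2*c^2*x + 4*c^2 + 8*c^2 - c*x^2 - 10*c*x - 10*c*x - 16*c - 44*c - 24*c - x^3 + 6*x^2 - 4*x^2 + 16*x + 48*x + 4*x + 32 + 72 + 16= c^2*(2*x + 12) + c*(-x^2 - 20*x - 84) - x^3 + 2*x^2 + 68*x + 120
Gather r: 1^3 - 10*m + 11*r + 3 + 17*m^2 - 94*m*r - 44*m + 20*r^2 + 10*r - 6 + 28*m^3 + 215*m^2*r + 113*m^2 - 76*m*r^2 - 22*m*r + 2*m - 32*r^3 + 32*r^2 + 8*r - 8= 28*m^3 + 130*m^2 - 52*m - 32*r^3 + r^2*(52 - 76*m) + r*(215*m^2 - 116*m + 29) - 10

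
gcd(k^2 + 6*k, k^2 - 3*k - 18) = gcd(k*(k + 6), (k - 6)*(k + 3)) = 1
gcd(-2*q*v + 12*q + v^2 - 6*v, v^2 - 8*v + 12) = v - 6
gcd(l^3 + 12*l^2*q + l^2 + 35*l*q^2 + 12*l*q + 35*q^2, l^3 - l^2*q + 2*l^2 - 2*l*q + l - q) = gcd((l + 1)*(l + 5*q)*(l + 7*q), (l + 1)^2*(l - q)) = l + 1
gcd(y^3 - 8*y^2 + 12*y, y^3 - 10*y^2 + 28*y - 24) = y^2 - 8*y + 12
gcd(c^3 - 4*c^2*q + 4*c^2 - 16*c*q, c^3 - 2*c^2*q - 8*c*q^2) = -c^2 + 4*c*q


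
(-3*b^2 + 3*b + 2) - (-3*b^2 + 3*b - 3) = 5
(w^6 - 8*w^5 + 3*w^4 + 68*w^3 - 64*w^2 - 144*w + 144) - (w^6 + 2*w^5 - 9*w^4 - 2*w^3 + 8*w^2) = -10*w^5 + 12*w^4 + 70*w^3 - 72*w^2 - 144*w + 144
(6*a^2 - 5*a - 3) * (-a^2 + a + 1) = -6*a^4 + 11*a^3 + 4*a^2 - 8*a - 3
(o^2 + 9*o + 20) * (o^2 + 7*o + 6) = o^4 + 16*o^3 + 89*o^2 + 194*o + 120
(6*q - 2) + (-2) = 6*q - 4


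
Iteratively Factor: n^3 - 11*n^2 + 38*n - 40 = (n - 2)*(n^2 - 9*n + 20) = (n - 4)*(n - 2)*(n - 5)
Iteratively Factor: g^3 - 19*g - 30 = (g + 2)*(g^2 - 2*g - 15) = (g - 5)*(g + 2)*(g + 3)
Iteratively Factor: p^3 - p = (p)*(p^2 - 1) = p*(p + 1)*(p - 1)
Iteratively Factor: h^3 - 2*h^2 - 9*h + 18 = (h - 3)*(h^2 + h - 6) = (h - 3)*(h + 3)*(h - 2)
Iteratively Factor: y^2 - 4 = (y - 2)*(y + 2)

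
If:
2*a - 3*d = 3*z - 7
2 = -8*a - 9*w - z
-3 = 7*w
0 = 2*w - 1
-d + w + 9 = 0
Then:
No Solution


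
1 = 1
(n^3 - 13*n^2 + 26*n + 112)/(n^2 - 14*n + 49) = (n^2 - 6*n - 16)/(n - 7)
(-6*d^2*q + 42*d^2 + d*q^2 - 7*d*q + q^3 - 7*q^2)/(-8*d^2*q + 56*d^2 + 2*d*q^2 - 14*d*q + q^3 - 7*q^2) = (3*d + q)/(4*d + q)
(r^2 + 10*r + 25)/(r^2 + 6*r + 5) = (r + 5)/(r + 1)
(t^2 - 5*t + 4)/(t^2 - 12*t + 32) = (t - 1)/(t - 8)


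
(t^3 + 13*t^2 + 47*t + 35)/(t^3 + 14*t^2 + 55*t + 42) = (t + 5)/(t + 6)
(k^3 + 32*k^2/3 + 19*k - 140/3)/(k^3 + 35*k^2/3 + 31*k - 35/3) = (3*k - 4)/(3*k - 1)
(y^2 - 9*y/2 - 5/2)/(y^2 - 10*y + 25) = (y + 1/2)/(y - 5)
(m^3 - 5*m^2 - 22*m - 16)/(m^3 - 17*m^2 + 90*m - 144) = (m^2 + 3*m + 2)/(m^2 - 9*m + 18)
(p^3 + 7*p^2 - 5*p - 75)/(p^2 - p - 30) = (p^2 + 2*p - 15)/(p - 6)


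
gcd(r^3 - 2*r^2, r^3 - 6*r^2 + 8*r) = r^2 - 2*r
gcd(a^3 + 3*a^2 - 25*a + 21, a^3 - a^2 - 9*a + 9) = a^2 - 4*a + 3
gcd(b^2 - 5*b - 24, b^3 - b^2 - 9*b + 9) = b + 3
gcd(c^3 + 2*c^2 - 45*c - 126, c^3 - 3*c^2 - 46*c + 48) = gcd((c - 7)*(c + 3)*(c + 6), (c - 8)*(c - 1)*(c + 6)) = c + 6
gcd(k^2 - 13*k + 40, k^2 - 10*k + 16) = k - 8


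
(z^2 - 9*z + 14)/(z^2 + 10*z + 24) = (z^2 - 9*z + 14)/(z^2 + 10*z + 24)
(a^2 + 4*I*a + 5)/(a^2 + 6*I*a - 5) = (a - I)/(a + I)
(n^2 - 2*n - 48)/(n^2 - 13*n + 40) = (n + 6)/(n - 5)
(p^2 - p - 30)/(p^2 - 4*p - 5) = (-p^2 + p + 30)/(-p^2 + 4*p + 5)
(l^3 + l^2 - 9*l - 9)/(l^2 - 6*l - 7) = (l^2 - 9)/(l - 7)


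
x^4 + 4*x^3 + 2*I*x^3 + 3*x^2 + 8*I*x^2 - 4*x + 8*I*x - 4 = (x + 2)^2*(x + I)^2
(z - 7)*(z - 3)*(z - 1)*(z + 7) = z^4 - 4*z^3 - 46*z^2 + 196*z - 147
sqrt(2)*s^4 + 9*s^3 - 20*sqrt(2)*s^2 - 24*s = s*(s - 2*sqrt(2))*(s + 6*sqrt(2))*(sqrt(2)*s + 1)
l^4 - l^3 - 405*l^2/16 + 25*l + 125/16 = (l - 5)*(l - 5/4)*(l + 1/4)*(l + 5)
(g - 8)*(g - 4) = g^2 - 12*g + 32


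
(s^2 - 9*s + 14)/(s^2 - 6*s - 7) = (s - 2)/(s + 1)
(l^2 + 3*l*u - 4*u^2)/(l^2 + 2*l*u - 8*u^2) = (-l + u)/(-l + 2*u)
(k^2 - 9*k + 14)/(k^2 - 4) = (k - 7)/(k + 2)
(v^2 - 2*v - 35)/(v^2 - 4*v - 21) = (v + 5)/(v + 3)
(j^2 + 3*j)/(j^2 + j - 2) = j*(j + 3)/(j^2 + j - 2)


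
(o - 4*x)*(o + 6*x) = o^2 + 2*o*x - 24*x^2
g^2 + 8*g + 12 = (g + 2)*(g + 6)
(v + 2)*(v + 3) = v^2 + 5*v + 6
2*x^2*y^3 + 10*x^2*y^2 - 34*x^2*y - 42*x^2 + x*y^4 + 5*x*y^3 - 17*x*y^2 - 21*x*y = (2*x + y)*(y - 3)*(y + 7)*(x*y + x)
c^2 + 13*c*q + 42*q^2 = (c + 6*q)*(c + 7*q)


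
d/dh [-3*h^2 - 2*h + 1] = -6*h - 2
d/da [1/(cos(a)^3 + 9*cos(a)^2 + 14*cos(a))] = (3*sin(a) + 14*sin(a)/cos(a)^2 + 18*tan(a))/((cos(a) + 2)^2*(cos(a) + 7)^2)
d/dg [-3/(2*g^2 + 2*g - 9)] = 6*(2*g + 1)/(2*g^2 + 2*g - 9)^2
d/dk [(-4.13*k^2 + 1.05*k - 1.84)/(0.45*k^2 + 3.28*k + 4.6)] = (-14.0189*k^2 - 36.34*k + 10.8652)/(0.2025*k^4 + 2.952*k^3 + 14.8984*k^2 + 30.176*k + 21.16)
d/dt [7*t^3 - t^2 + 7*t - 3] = 21*t^2 - 2*t + 7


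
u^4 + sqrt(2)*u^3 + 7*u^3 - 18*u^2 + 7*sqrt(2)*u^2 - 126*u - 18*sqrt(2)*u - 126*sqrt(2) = (u + 7)*(u - 3*sqrt(2))*(u + sqrt(2))*(u + 3*sqrt(2))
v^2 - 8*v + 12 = (v - 6)*(v - 2)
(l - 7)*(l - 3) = l^2 - 10*l + 21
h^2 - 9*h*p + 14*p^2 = (h - 7*p)*(h - 2*p)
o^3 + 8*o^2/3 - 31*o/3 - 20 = (o - 3)*(o + 5/3)*(o + 4)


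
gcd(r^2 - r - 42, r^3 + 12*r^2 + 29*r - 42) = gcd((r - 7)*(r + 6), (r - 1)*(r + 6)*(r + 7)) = r + 6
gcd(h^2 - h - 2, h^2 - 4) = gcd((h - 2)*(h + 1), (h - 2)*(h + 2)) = h - 2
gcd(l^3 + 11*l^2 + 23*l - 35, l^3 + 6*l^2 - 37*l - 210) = l^2 + 12*l + 35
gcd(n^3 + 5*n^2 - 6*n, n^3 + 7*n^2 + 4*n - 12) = n^2 + 5*n - 6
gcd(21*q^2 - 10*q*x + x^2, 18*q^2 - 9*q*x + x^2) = -3*q + x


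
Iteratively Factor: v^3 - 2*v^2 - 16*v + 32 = (v - 4)*(v^2 + 2*v - 8) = (v - 4)*(v - 2)*(v + 4)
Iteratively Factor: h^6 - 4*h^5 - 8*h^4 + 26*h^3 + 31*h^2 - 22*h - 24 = (h - 3)*(h^5 - h^4 - 11*h^3 - 7*h^2 + 10*h + 8) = (h - 3)*(h + 1)*(h^4 - 2*h^3 - 9*h^2 + 2*h + 8) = (h - 3)*(h + 1)*(h + 2)*(h^3 - 4*h^2 - h + 4) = (h - 3)*(h - 1)*(h + 1)*(h + 2)*(h^2 - 3*h - 4) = (h - 3)*(h - 1)*(h + 1)^2*(h + 2)*(h - 4)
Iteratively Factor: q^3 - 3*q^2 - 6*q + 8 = (q - 4)*(q^2 + q - 2) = (q - 4)*(q + 2)*(q - 1)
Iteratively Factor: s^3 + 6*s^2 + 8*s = (s)*(s^2 + 6*s + 8) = s*(s + 2)*(s + 4)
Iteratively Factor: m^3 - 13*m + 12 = (m - 1)*(m^2 + m - 12) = (m - 1)*(m + 4)*(m - 3)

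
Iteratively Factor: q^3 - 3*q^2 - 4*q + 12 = (q - 2)*(q^2 - q - 6) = (q - 3)*(q - 2)*(q + 2)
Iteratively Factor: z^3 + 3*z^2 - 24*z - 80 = (z + 4)*(z^2 - z - 20) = (z - 5)*(z + 4)*(z + 4)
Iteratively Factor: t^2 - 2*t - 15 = (t - 5)*(t + 3)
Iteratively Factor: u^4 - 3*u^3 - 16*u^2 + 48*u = (u - 3)*(u^3 - 16*u) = u*(u - 3)*(u^2 - 16) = u*(u - 4)*(u - 3)*(u + 4)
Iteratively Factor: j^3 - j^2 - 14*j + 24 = (j - 3)*(j^2 + 2*j - 8) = (j - 3)*(j - 2)*(j + 4)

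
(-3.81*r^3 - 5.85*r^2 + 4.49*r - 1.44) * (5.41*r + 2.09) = -20.6121*r^4 - 39.6114*r^3 + 12.0644*r^2 + 1.5937*r - 3.0096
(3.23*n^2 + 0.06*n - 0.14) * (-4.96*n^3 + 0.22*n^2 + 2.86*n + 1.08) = -16.0208*n^5 + 0.413*n^4 + 9.9454*n^3 + 3.6292*n^2 - 0.3356*n - 0.1512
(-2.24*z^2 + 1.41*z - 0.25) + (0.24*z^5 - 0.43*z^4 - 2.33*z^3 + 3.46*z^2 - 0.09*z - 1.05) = 0.24*z^5 - 0.43*z^4 - 2.33*z^3 + 1.22*z^2 + 1.32*z - 1.3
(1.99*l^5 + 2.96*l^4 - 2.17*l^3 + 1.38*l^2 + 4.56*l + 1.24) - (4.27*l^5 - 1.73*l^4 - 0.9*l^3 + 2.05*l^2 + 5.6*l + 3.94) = -2.28*l^5 + 4.69*l^4 - 1.27*l^3 - 0.67*l^2 - 1.04*l - 2.7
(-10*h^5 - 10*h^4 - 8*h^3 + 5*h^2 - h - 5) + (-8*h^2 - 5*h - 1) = -10*h^5 - 10*h^4 - 8*h^3 - 3*h^2 - 6*h - 6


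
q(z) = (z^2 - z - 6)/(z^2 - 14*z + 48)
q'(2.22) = 0.09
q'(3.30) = 0.51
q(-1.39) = -0.04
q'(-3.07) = -0.06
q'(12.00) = -1.23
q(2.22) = -0.15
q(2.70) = -0.08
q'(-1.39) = -0.06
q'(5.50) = 44.00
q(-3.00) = 0.06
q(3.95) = 0.68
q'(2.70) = 0.21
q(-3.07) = 0.06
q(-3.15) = 0.07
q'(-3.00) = -0.06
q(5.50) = 15.00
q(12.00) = 5.25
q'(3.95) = 1.33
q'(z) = (14 - 2*z)*(z^2 - z - 6)/(z^2 - 14*z + 48)^2 + (2*z - 1)/(z^2 - 14*z + 48) = (-13*z^2 + 108*z - 132)/(z^4 - 28*z^3 + 292*z^2 - 1344*z + 2304)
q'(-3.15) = -0.06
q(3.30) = 0.13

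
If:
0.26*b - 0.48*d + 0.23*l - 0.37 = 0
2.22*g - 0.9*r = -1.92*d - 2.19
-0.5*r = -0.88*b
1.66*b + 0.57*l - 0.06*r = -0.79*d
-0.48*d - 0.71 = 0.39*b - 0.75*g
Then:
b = 1.40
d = -1.11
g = 0.97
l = -2.28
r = 2.46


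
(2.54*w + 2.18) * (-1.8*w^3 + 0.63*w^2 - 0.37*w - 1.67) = -4.572*w^4 - 2.3238*w^3 + 0.4336*w^2 - 5.0484*w - 3.6406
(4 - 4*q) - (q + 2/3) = 10/3 - 5*q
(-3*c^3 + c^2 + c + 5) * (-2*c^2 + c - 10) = 6*c^5 - 5*c^4 + 29*c^3 - 19*c^2 - 5*c - 50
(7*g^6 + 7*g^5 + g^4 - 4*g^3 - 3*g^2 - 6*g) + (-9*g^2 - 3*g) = 7*g^6 + 7*g^5 + g^4 - 4*g^3 - 12*g^2 - 9*g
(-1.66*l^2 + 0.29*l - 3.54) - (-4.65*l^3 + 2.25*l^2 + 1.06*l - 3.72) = 4.65*l^3 - 3.91*l^2 - 0.77*l + 0.18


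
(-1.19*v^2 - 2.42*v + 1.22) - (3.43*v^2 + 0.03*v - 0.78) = -4.62*v^2 - 2.45*v + 2.0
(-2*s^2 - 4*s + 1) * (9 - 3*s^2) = 6*s^4 + 12*s^3 - 21*s^2 - 36*s + 9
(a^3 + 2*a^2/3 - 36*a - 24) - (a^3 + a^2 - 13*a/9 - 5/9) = -a^2/3 - 311*a/9 - 211/9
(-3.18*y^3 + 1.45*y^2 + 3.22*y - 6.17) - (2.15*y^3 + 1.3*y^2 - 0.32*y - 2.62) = -5.33*y^3 + 0.15*y^2 + 3.54*y - 3.55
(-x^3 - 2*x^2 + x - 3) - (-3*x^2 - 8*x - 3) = -x^3 + x^2 + 9*x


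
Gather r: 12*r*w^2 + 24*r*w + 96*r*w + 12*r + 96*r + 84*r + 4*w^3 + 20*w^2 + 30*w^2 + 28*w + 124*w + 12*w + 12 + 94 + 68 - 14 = r*(12*w^2 + 120*w + 192) + 4*w^3 + 50*w^2 + 164*w + 160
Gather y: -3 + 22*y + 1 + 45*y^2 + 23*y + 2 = 45*y^2 + 45*y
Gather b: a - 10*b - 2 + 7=a - 10*b + 5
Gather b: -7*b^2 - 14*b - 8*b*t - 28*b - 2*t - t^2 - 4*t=-7*b^2 + b*(-8*t - 42) - t^2 - 6*t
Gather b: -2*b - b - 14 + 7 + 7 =-3*b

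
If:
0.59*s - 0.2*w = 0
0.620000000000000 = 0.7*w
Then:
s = 0.30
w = 0.89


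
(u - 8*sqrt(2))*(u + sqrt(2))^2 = u^3 - 6*sqrt(2)*u^2 - 30*u - 16*sqrt(2)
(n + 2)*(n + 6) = n^2 + 8*n + 12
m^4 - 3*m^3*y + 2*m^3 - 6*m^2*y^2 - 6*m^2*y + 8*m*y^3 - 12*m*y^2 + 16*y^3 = (m + 2)*(m - 4*y)*(m - y)*(m + 2*y)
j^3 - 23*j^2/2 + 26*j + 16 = (j - 8)*(j - 4)*(j + 1/2)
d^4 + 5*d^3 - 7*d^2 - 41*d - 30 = (d - 3)*(d + 1)*(d + 2)*(d + 5)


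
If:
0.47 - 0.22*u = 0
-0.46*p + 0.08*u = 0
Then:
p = 0.37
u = 2.14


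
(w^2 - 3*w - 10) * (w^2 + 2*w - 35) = w^4 - w^3 - 51*w^2 + 85*w + 350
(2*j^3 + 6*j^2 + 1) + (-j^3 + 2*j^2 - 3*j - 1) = j^3 + 8*j^2 - 3*j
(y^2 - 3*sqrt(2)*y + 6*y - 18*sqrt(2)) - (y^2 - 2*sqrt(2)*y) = -sqrt(2)*y + 6*y - 18*sqrt(2)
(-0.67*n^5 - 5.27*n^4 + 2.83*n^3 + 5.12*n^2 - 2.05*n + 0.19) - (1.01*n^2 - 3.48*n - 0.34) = -0.67*n^5 - 5.27*n^4 + 2.83*n^3 + 4.11*n^2 + 1.43*n + 0.53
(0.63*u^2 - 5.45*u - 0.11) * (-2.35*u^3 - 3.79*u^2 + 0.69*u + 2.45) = -1.4805*u^5 + 10.4198*u^4 + 21.3487*u^3 - 1.8001*u^2 - 13.4284*u - 0.2695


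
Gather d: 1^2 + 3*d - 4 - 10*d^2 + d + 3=-10*d^2 + 4*d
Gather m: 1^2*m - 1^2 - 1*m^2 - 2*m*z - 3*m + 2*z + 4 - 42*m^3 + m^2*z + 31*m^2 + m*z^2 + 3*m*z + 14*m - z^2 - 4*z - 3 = -42*m^3 + m^2*(z + 30) + m*(z^2 + z + 12) - z^2 - 2*z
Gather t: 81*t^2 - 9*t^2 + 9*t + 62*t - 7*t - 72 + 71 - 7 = 72*t^2 + 64*t - 8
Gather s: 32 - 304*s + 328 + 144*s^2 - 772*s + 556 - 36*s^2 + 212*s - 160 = 108*s^2 - 864*s + 756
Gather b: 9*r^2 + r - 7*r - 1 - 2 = 9*r^2 - 6*r - 3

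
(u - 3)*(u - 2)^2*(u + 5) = u^4 - 2*u^3 - 19*u^2 + 68*u - 60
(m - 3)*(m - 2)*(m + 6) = m^3 + m^2 - 24*m + 36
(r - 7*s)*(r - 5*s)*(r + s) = r^3 - 11*r^2*s + 23*r*s^2 + 35*s^3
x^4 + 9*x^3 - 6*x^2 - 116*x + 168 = (x - 2)^2*(x + 6)*(x + 7)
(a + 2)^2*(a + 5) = a^3 + 9*a^2 + 24*a + 20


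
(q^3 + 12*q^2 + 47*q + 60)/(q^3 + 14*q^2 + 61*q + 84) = (q + 5)/(q + 7)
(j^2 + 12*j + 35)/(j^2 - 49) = (j + 5)/(j - 7)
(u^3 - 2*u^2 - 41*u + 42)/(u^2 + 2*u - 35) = (u^3 - 2*u^2 - 41*u + 42)/(u^2 + 2*u - 35)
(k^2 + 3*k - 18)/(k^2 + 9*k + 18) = (k - 3)/(k + 3)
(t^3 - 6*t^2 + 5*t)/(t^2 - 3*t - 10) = t*(t - 1)/(t + 2)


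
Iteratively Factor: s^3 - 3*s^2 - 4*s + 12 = (s - 2)*(s^2 - s - 6) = (s - 2)*(s + 2)*(s - 3)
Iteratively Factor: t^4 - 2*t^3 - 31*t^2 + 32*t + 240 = (t + 4)*(t^3 - 6*t^2 - 7*t + 60) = (t - 4)*(t + 4)*(t^2 - 2*t - 15) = (t - 5)*(t - 4)*(t + 4)*(t + 3)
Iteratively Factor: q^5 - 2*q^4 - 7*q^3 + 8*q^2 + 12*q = (q - 3)*(q^4 + q^3 - 4*q^2 - 4*q) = (q - 3)*(q - 2)*(q^3 + 3*q^2 + 2*q) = (q - 3)*(q - 2)*(q + 2)*(q^2 + q) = (q - 3)*(q - 2)*(q + 1)*(q + 2)*(q)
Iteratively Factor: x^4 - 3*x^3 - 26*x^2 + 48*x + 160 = (x - 4)*(x^3 + x^2 - 22*x - 40) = (x - 4)*(x + 4)*(x^2 - 3*x - 10) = (x - 5)*(x - 4)*(x + 4)*(x + 2)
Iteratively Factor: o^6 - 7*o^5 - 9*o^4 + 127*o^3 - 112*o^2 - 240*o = (o - 4)*(o^5 - 3*o^4 - 21*o^3 + 43*o^2 + 60*o) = (o - 5)*(o - 4)*(o^4 + 2*o^3 - 11*o^2 - 12*o) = (o - 5)*(o - 4)*(o + 4)*(o^3 - 2*o^2 - 3*o) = (o - 5)*(o - 4)*(o + 1)*(o + 4)*(o^2 - 3*o) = o*(o - 5)*(o - 4)*(o + 1)*(o + 4)*(o - 3)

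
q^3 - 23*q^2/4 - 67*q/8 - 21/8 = (q - 7)*(q + 1/2)*(q + 3/4)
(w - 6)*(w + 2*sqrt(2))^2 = w^3 - 6*w^2 + 4*sqrt(2)*w^2 - 24*sqrt(2)*w + 8*w - 48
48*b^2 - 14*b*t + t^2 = (-8*b + t)*(-6*b + t)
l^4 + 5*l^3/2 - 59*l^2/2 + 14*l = l*(l - 4)*(l - 1/2)*(l + 7)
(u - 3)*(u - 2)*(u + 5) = u^3 - 19*u + 30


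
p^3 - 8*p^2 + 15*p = p*(p - 5)*(p - 3)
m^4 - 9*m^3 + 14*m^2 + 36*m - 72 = (m - 6)*(m - 3)*(m - 2)*(m + 2)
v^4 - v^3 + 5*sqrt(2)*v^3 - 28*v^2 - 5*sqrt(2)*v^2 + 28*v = v*(v - 1)*(v - 2*sqrt(2))*(v + 7*sqrt(2))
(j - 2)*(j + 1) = j^2 - j - 2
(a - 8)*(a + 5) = a^2 - 3*a - 40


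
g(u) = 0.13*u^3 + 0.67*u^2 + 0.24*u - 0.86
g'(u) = 0.39*u^2 + 1.34*u + 0.24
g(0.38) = -0.66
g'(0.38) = 0.81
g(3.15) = 10.61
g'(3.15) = 8.33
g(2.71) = 7.30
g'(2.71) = 6.74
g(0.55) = -0.50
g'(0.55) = 1.09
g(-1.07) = -0.51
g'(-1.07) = -0.75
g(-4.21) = 0.30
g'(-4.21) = 1.51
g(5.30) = 38.59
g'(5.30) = 18.30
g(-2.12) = 0.40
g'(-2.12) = -0.85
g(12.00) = 323.14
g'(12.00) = 72.48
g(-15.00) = -292.46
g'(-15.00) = 67.89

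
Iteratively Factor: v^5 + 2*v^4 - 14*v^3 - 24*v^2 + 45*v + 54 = (v + 1)*(v^4 + v^3 - 15*v^2 - 9*v + 54) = (v + 1)*(v + 3)*(v^3 - 2*v^2 - 9*v + 18) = (v + 1)*(v + 3)^2*(v^2 - 5*v + 6) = (v - 2)*(v + 1)*(v + 3)^2*(v - 3)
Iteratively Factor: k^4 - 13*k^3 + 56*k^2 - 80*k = (k - 4)*(k^3 - 9*k^2 + 20*k) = k*(k - 4)*(k^2 - 9*k + 20) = k*(k - 4)^2*(k - 5)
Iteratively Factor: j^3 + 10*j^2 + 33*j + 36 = (j + 3)*(j^2 + 7*j + 12) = (j + 3)*(j + 4)*(j + 3)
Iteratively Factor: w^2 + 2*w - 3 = (w - 1)*(w + 3)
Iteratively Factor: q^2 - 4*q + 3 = (q - 1)*(q - 3)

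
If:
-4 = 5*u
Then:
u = -4/5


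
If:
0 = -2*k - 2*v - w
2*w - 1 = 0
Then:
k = -v - 1/4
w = 1/2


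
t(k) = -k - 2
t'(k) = -1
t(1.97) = -3.97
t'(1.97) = -1.00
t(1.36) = -3.36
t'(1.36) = -1.00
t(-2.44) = 0.44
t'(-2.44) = -1.00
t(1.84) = -3.84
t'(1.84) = -1.00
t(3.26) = -5.26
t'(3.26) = -1.00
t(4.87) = -6.87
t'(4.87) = -1.00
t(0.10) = -2.10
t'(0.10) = -1.00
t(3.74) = -5.74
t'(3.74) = -1.00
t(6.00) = -8.00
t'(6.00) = -1.00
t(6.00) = -8.00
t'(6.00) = -1.00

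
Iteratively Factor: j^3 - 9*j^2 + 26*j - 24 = (j - 2)*(j^2 - 7*j + 12) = (j - 4)*(j - 2)*(j - 3)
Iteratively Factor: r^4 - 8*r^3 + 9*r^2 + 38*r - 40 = (r - 1)*(r^3 - 7*r^2 + 2*r + 40) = (r - 5)*(r - 1)*(r^2 - 2*r - 8) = (r - 5)*(r - 4)*(r - 1)*(r + 2)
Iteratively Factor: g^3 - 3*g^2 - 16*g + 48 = (g - 4)*(g^2 + g - 12) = (g - 4)*(g + 4)*(g - 3)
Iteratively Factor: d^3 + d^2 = (d + 1)*(d^2) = d*(d + 1)*(d)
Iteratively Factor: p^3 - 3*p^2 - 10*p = (p - 5)*(p^2 + 2*p) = p*(p - 5)*(p + 2)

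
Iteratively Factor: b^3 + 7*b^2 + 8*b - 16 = (b + 4)*(b^2 + 3*b - 4) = (b + 4)^2*(b - 1)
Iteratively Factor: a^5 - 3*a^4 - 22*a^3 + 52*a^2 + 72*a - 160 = (a - 5)*(a^4 + 2*a^3 - 12*a^2 - 8*a + 32) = (a - 5)*(a - 2)*(a^3 + 4*a^2 - 4*a - 16) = (a - 5)*(a - 2)^2*(a^2 + 6*a + 8) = (a - 5)*(a - 2)^2*(a + 2)*(a + 4)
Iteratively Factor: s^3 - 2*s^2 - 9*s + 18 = (s + 3)*(s^2 - 5*s + 6) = (s - 2)*(s + 3)*(s - 3)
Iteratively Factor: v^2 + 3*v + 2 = (v + 1)*(v + 2)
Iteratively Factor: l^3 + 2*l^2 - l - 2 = (l + 2)*(l^2 - 1) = (l + 1)*(l + 2)*(l - 1)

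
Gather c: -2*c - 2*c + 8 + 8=16 - 4*c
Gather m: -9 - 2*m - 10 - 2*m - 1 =-4*m - 20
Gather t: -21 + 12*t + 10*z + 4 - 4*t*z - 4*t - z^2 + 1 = t*(8 - 4*z) - z^2 + 10*z - 16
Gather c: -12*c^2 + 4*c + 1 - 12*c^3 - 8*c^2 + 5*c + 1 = -12*c^3 - 20*c^2 + 9*c + 2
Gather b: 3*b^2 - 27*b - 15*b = 3*b^2 - 42*b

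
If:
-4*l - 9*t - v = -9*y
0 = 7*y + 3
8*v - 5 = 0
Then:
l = -9*t/4 - 251/224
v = 5/8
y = -3/7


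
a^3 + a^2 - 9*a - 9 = (a - 3)*(a + 1)*(a + 3)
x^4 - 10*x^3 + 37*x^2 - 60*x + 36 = (x - 3)^2*(x - 2)^2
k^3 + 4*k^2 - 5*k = k*(k - 1)*(k + 5)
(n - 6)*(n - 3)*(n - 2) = n^3 - 11*n^2 + 36*n - 36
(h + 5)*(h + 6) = h^2 + 11*h + 30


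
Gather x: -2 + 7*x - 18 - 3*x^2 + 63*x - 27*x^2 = -30*x^2 + 70*x - 20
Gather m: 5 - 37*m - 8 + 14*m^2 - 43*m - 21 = 14*m^2 - 80*m - 24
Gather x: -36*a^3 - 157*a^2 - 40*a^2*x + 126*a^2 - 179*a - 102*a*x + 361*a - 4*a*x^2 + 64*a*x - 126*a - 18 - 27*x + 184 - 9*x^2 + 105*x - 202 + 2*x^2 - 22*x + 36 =-36*a^3 - 31*a^2 + 56*a + x^2*(-4*a - 7) + x*(-40*a^2 - 38*a + 56)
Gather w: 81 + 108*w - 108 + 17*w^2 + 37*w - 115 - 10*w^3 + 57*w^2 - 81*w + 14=-10*w^3 + 74*w^2 + 64*w - 128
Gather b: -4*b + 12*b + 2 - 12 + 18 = 8*b + 8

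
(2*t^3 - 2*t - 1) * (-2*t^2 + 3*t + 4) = -4*t^5 + 6*t^4 + 12*t^3 - 4*t^2 - 11*t - 4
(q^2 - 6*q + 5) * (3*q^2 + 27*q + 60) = 3*q^4 + 9*q^3 - 87*q^2 - 225*q + 300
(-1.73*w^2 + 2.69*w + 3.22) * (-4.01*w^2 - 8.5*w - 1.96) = 6.9373*w^4 + 3.9181*w^3 - 32.3864*w^2 - 32.6424*w - 6.3112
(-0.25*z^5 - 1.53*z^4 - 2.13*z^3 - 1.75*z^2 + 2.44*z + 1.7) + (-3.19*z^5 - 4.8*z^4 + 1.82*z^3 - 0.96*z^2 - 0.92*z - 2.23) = -3.44*z^5 - 6.33*z^4 - 0.31*z^3 - 2.71*z^2 + 1.52*z - 0.53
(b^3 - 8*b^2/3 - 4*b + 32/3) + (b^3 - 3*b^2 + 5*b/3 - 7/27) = 2*b^3 - 17*b^2/3 - 7*b/3 + 281/27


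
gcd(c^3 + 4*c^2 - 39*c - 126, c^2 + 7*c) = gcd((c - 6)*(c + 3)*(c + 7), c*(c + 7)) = c + 7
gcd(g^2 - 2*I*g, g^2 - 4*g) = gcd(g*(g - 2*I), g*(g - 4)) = g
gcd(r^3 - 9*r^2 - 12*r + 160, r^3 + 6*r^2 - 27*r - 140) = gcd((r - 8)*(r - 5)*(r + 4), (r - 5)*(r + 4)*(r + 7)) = r^2 - r - 20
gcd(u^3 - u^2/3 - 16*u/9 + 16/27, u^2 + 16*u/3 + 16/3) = u + 4/3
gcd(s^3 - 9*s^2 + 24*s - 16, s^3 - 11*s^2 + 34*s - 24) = s^2 - 5*s + 4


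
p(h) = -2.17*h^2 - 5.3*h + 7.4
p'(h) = -4.34*h - 5.3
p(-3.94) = -5.40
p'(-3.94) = 11.80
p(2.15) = -14.03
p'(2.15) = -14.63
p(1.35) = -3.71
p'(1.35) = -11.16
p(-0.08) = 7.81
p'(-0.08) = -4.95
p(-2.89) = 4.59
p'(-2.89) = 7.24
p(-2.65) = 6.21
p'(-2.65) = 6.20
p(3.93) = -46.94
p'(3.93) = -22.36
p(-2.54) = 6.86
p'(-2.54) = 5.72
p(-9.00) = -120.67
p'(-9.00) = 33.76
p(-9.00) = -120.67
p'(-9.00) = 33.76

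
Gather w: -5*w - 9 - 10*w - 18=-15*w - 27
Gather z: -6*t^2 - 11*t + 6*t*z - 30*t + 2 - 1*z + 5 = -6*t^2 - 41*t + z*(6*t - 1) + 7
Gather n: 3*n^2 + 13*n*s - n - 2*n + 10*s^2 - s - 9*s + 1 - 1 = 3*n^2 + n*(13*s - 3) + 10*s^2 - 10*s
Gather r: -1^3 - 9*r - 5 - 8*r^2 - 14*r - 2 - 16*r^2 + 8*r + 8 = -24*r^2 - 15*r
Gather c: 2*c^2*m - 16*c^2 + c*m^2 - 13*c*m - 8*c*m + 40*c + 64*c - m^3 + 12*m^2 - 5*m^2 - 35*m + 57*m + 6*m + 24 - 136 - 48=c^2*(2*m - 16) + c*(m^2 - 21*m + 104) - m^3 + 7*m^2 + 28*m - 160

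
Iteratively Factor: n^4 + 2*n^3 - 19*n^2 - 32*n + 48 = (n - 1)*(n^3 + 3*n^2 - 16*n - 48) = (n - 1)*(n + 3)*(n^2 - 16) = (n - 4)*(n - 1)*(n + 3)*(n + 4)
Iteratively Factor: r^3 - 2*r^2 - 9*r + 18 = (r + 3)*(r^2 - 5*r + 6) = (r - 3)*(r + 3)*(r - 2)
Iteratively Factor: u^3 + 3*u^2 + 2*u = (u + 1)*(u^2 + 2*u) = u*(u + 1)*(u + 2)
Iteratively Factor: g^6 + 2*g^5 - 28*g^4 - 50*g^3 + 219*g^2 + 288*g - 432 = (g - 1)*(g^5 + 3*g^4 - 25*g^3 - 75*g^2 + 144*g + 432) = (g - 4)*(g - 1)*(g^4 + 7*g^3 + 3*g^2 - 63*g - 108) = (g - 4)*(g - 1)*(g + 3)*(g^3 + 4*g^2 - 9*g - 36) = (g - 4)*(g - 1)*(g + 3)*(g + 4)*(g^2 - 9) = (g - 4)*(g - 3)*(g - 1)*(g + 3)*(g + 4)*(g + 3)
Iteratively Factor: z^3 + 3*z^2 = (z)*(z^2 + 3*z) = z^2*(z + 3)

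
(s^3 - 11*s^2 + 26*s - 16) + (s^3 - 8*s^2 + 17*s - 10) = 2*s^3 - 19*s^2 + 43*s - 26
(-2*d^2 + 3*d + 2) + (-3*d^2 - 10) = -5*d^2 + 3*d - 8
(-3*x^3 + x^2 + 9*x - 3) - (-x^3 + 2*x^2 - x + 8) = -2*x^3 - x^2 + 10*x - 11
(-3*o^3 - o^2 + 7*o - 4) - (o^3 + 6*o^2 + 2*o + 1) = -4*o^3 - 7*o^2 + 5*o - 5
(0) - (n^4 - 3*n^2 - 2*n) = -n^4 + 3*n^2 + 2*n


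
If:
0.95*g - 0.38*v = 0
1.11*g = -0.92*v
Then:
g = 0.00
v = 0.00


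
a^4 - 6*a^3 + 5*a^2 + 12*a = a*(a - 4)*(a - 3)*(a + 1)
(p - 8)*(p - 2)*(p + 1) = p^3 - 9*p^2 + 6*p + 16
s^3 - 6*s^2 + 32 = (s - 4)^2*(s + 2)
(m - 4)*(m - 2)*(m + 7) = m^3 + m^2 - 34*m + 56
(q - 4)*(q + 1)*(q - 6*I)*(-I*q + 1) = -I*q^4 - 5*q^3 + 3*I*q^3 + 15*q^2 - 2*I*q^2 + 20*q + 18*I*q + 24*I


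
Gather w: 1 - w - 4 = -w - 3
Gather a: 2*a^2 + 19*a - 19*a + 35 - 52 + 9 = 2*a^2 - 8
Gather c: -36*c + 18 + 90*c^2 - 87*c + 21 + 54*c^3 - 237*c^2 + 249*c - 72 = 54*c^3 - 147*c^2 + 126*c - 33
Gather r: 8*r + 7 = 8*r + 7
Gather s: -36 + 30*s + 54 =30*s + 18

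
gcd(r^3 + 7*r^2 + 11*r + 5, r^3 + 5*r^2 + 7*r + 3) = r^2 + 2*r + 1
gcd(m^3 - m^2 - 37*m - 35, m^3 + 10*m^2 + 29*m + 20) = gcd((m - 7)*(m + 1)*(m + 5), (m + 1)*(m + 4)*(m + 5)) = m^2 + 6*m + 5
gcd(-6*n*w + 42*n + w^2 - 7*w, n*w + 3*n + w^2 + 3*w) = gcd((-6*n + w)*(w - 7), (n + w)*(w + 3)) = 1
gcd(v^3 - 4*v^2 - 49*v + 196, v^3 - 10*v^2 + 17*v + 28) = v^2 - 11*v + 28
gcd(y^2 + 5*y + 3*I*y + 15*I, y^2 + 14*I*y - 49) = 1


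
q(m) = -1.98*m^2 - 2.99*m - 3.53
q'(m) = -3.96*m - 2.99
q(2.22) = -19.93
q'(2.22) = -11.78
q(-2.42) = -7.89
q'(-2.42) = 6.59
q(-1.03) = -2.55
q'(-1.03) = 1.09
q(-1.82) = -4.65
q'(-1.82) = 4.22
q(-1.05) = -2.57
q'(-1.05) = 1.17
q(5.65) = -83.63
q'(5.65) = -25.36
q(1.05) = -8.85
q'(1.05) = -7.15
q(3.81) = -43.66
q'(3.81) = -18.08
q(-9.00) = -137.00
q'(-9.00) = 32.65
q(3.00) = -30.32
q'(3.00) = -14.87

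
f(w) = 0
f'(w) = 0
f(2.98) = 0.00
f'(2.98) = 0.00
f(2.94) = 0.00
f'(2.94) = 0.00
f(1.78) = 0.00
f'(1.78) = 0.00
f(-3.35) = 0.00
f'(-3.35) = 0.00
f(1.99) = 0.00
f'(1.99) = 0.00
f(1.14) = 0.00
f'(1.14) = 0.00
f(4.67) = 0.00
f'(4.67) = 0.00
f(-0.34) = 0.00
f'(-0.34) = 0.00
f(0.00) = 0.00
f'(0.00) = 0.00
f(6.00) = 0.00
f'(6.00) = 0.00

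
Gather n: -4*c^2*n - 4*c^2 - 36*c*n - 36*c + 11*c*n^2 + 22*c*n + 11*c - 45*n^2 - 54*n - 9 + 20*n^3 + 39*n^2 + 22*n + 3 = -4*c^2 - 25*c + 20*n^3 + n^2*(11*c - 6) + n*(-4*c^2 - 14*c - 32) - 6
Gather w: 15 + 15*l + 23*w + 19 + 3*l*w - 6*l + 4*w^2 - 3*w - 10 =9*l + 4*w^2 + w*(3*l + 20) + 24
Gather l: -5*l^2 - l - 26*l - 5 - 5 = -5*l^2 - 27*l - 10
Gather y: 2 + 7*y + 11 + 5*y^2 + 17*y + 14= 5*y^2 + 24*y + 27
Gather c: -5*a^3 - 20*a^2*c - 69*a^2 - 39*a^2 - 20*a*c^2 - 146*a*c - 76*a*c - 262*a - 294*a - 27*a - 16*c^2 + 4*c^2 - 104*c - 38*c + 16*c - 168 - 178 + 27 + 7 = -5*a^3 - 108*a^2 - 583*a + c^2*(-20*a - 12) + c*(-20*a^2 - 222*a - 126) - 312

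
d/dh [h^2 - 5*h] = 2*h - 5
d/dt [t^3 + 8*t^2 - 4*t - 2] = 3*t^2 + 16*t - 4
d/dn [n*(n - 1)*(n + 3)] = 3*n^2 + 4*n - 3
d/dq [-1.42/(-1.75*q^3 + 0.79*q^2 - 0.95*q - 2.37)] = (-7.455*q^2 + 2.2436*q - 1.349)/(1.75*q^3 - 0.79*q^2 + 0.95*q + 2.37)^2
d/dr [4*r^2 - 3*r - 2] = 8*r - 3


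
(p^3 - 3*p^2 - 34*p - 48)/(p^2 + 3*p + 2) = (p^2 - 5*p - 24)/(p + 1)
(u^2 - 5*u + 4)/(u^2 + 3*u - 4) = (u - 4)/(u + 4)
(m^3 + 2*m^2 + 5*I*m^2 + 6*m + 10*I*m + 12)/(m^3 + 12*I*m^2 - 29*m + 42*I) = (m + 2)/(m + 7*I)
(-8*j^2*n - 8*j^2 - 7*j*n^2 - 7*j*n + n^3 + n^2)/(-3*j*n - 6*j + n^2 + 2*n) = (8*j^2*n + 8*j^2 + 7*j*n^2 + 7*j*n - n^3 - n^2)/(3*j*n + 6*j - n^2 - 2*n)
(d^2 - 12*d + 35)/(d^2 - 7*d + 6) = (d^2 - 12*d + 35)/(d^2 - 7*d + 6)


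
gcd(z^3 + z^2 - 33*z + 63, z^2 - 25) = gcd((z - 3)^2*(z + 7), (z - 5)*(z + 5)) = 1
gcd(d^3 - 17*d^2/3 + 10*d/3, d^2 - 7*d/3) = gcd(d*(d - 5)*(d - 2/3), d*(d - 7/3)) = d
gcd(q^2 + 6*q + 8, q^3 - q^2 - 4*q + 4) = q + 2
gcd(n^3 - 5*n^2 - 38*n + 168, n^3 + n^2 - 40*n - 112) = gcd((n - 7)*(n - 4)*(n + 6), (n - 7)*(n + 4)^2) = n - 7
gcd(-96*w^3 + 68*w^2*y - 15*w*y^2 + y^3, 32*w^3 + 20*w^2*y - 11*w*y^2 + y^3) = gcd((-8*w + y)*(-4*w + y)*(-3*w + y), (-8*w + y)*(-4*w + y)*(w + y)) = 32*w^2 - 12*w*y + y^2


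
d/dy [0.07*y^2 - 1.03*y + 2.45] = 0.14*y - 1.03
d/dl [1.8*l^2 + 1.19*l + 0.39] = 3.6*l + 1.19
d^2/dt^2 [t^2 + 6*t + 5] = 2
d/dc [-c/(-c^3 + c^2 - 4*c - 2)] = (c^3 - c^2 - c*(3*c^2 - 2*c + 4) + 4*c + 2)/(c^3 - c^2 + 4*c + 2)^2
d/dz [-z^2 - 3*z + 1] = -2*z - 3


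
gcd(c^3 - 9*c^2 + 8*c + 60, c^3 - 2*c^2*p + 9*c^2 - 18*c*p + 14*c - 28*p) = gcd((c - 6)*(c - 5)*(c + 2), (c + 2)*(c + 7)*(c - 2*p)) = c + 2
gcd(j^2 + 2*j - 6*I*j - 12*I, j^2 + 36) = j - 6*I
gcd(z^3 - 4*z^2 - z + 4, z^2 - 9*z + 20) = z - 4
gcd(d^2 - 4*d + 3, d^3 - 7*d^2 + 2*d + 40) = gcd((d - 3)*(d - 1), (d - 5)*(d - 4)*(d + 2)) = 1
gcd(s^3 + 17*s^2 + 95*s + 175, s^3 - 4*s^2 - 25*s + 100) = s + 5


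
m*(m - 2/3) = m^2 - 2*m/3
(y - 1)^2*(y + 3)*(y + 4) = y^4 + 5*y^3 - y^2 - 17*y + 12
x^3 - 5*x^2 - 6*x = x*(x - 6)*(x + 1)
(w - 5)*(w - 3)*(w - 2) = w^3 - 10*w^2 + 31*w - 30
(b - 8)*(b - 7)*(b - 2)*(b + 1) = b^4 - 16*b^3 + 69*b^2 - 26*b - 112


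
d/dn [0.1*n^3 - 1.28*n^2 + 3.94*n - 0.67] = 0.3*n^2 - 2.56*n + 3.94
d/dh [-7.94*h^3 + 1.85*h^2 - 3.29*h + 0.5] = -23.82*h^2 + 3.7*h - 3.29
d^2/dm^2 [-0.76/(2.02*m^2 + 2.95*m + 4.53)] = (6.202208*m^2 + 9.05768*m - 0.76*(4.04*m + 2.95)*(8.08*m + 5.9) + 13.908912)/(2.02*m^2 + 2.95*m + 4.53)^3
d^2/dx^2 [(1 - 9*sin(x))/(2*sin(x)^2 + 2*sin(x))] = (9*sin(x) - 22 + 1/sin(x) + 4/sin(x)^2 + 2/sin(x)^3)/(2*(sin(x) + 1)^2)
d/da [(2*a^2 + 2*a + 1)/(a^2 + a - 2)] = -(10*a + 5)/(a^2 + a - 2)^2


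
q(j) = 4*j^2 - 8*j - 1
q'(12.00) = 88.00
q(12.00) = 479.00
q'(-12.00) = -104.00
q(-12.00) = 671.00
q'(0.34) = -5.28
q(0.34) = -3.26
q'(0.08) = -7.36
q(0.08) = -1.61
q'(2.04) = 8.32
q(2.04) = -0.67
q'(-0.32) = -10.56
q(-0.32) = 1.97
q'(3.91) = 23.28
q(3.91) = 28.87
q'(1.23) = 1.84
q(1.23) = -4.79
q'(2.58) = 12.64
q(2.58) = 4.99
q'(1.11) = 0.88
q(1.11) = -4.95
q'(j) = 8*j - 8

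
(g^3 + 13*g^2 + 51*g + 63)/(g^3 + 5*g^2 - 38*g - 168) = (g^2 + 6*g + 9)/(g^2 - 2*g - 24)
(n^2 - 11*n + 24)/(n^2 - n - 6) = (n - 8)/(n + 2)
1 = 1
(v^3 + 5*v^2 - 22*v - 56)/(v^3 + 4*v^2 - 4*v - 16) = (v^2 + 3*v - 28)/(v^2 + 2*v - 8)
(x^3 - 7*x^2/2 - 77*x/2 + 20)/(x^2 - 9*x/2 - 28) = (2*x^2 + 9*x - 5)/(2*x + 7)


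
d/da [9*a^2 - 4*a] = 18*a - 4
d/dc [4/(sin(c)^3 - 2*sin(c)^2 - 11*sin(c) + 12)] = 4*(-3*sin(c)^2 + 4*sin(c) + 11)*cos(c)/(sin(c)^3 - 2*sin(c)^2 - 11*sin(c) + 12)^2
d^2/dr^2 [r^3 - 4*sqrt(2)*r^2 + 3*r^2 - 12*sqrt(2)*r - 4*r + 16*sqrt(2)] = 6*r - 8*sqrt(2) + 6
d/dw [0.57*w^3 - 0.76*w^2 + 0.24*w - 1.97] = 1.71*w^2 - 1.52*w + 0.24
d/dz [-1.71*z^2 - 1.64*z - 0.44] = -3.42*z - 1.64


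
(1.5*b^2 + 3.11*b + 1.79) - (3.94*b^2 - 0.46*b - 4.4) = -2.44*b^2 + 3.57*b + 6.19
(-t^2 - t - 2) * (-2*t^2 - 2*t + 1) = 2*t^4 + 4*t^3 + 5*t^2 + 3*t - 2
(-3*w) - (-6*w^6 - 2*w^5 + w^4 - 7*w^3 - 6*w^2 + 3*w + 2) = 6*w^6 + 2*w^5 - w^4 + 7*w^3 + 6*w^2 - 6*w - 2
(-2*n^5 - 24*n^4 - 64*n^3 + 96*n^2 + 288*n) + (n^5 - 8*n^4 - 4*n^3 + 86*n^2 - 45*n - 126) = -n^5 - 32*n^4 - 68*n^3 + 182*n^2 + 243*n - 126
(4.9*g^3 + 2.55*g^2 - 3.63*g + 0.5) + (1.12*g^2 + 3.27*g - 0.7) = 4.9*g^3 + 3.67*g^2 - 0.36*g - 0.2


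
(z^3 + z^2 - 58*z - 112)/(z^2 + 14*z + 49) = (z^2 - 6*z - 16)/(z + 7)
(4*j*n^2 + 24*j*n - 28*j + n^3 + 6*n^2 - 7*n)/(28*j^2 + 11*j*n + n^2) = (n^2 + 6*n - 7)/(7*j + n)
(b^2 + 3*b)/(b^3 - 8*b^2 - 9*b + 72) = b/(b^2 - 11*b + 24)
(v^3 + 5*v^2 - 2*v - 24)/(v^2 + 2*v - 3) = (v^2 + 2*v - 8)/(v - 1)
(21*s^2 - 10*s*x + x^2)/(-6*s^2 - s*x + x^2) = (-7*s + x)/(2*s + x)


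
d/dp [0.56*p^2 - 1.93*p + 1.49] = 1.12*p - 1.93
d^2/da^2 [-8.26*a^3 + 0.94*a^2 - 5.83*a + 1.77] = 1.88 - 49.56*a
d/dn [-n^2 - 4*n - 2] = -2*n - 4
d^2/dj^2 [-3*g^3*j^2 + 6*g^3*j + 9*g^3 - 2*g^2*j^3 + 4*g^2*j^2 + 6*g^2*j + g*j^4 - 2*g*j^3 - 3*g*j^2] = 2*g*(-3*g^2 - 6*g*j + 4*g + 6*j^2 - 6*j - 3)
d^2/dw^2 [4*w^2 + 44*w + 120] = 8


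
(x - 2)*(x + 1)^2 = x^3 - 3*x - 2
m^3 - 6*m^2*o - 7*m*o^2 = m*(m - 7*o)*(m + o)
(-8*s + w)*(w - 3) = -8*s*w + 24*s + w^2 - 3*w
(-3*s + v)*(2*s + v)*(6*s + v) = -36*s^3 - 12*s^2*v + 5*s*v^2 + v^3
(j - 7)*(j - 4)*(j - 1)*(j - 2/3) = j^4 - 38*j^3/3 + 47*j^2 - 54*j + 56/3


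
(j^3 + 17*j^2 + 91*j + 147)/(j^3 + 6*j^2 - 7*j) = (j^2 + 10*j + 21)/(j*(j - 1))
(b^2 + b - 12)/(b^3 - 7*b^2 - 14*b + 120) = (b - 3)/(b^2 - 11*b + 30)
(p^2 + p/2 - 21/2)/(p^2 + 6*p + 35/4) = 2*(p - 3)/(2*p + 5)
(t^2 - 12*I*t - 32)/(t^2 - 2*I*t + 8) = (t - 8*I)/(t + 2*I)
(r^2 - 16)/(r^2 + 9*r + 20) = (r - 4)/(r + 5)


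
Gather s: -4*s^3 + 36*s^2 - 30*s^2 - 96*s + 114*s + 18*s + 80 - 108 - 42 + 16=-4*s^3 + 6*s^2 + 36*s - 54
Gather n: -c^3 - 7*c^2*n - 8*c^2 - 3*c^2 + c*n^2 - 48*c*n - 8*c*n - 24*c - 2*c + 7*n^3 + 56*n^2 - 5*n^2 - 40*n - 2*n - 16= -c^3 - 11*c^2 - 26*c + 7*n^3 + n^2*(c + 51) + n*(-7*c^2 - 56*c - 42) - 16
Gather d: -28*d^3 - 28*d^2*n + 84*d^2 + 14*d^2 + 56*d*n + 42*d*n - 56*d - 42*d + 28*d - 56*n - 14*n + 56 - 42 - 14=-28*d^3 + d^2*(98 - 28*n) + d*(98*n - 70) - 70*n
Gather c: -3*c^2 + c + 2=-3*c^2 + c + 2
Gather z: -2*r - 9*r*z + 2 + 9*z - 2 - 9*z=-9*r*z - 2*r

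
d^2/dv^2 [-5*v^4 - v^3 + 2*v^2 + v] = -60*v^2 - 6*v + 4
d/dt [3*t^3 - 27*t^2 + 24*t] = 9*t^2 - 54*t + 24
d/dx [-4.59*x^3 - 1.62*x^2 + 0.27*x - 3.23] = -13.77*x^2 - 3.24*x + 0.27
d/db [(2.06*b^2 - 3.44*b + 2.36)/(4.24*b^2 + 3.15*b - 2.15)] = (21.0746*b^2 - 28.8708*b - 0.0379999999999994)/(17.9776*b^4 + 26.712*b^3 - 8.3095*b^2 - 13.545*b + 4.6225)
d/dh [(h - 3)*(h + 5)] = 2*h + 2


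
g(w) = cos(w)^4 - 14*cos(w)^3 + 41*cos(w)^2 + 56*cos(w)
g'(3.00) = 9.91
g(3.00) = -0.71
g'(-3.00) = -9.91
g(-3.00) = -0.71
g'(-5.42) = -70.41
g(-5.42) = 50.06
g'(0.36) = -34.96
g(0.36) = 77.61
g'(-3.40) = 16.90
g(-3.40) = -2.29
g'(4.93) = 70.09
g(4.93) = 13.86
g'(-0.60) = 54.95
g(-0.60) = 66.74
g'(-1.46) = 64.16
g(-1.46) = 6.67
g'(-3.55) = 22.92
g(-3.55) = -5.33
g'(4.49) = 34.95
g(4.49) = -10.20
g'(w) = -4*sin(w)*cos(w)^3 + 42*sin(w)*cos(w)^2 - 82*sin(w)*cos(w) - 56*sin(w)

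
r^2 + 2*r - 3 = (r - 1)*(r + 3)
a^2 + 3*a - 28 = (a - 4)*(a + 7)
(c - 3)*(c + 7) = c^2 + 4*c - 21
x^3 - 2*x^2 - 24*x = x*(x - 6)*(x + 4)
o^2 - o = o*(o - 1)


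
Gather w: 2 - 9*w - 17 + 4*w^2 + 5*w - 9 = 4*w^2 - 4*w - 24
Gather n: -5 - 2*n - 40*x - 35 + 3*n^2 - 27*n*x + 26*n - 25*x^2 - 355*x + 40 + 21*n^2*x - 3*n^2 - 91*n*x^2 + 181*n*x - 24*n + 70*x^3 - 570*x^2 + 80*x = 21*n^2*x + n*(-91*x^2 + 154*x) + 70*x^3 - 595*x^2 - 315*x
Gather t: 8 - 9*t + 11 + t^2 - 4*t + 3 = t^2 - 13*t + 22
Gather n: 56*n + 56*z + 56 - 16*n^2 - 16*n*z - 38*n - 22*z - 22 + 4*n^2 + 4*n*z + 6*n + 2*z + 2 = -12*n^2 + n*(24 - 12*z) + 36*z + 36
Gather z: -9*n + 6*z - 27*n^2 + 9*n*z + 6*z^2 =-27*n^2 - 9*n + 6*z^2 + z*(9*n + 6)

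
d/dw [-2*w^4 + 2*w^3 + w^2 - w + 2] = -8*w^3 + 6*w^2 + 2*w - 1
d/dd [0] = 0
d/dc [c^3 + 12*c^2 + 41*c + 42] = 3*c^2 + 24*c + 41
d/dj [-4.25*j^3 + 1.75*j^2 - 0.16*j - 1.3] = -12.75*j^2 + 3.5*j - 0.16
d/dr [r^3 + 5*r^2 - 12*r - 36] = 3*r^2 + 10*r - 12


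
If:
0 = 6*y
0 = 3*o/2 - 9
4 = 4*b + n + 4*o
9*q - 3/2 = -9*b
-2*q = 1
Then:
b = 2/3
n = -68/3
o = 6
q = -1/2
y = 0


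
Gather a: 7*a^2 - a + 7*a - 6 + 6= 7*a^2 + 6*a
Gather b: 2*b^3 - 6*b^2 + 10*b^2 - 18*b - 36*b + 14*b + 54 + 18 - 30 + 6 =2*b^3 + 4*b^2 - 40*b + 48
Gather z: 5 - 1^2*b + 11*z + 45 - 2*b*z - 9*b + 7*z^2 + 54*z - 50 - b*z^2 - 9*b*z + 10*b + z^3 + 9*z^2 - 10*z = z^3 + z^2*(16 - b) + z*(55 - 11*b)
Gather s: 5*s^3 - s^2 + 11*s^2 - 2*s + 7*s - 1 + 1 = 5*s^3 + 10*s^2 + 5*s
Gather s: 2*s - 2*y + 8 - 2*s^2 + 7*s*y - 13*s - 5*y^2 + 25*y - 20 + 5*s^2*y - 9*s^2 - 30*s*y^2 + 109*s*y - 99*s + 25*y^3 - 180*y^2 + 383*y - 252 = s^2*(5*y - 11) + s*(-30*y^2 + 116*y - 110) + 25*y^3 - 185*y^2 + 406*y - 264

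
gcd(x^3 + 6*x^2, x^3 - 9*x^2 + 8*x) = x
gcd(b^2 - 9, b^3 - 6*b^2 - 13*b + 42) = b + 3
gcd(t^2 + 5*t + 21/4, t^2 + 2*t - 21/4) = t + 7/2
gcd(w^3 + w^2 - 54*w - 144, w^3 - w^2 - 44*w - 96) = w^2 - 5*w - 24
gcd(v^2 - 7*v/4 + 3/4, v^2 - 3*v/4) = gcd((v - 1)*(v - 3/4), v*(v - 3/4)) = v - 3/4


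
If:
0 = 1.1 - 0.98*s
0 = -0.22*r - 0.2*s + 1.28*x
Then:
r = 5.81818181818182*x - 1.02040816326531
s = 1.12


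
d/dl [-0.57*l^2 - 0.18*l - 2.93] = -1.14*l - 0.18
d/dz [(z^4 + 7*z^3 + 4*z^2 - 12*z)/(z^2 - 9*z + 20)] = 2*(z^5 - 10*z^4 - 23*z^3 + 198*z^2 + 80*z - 120)/(z^4 - 18*z^3 + 121*z^2 - 360*z + 400)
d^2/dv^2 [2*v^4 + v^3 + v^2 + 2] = 24*v^2 + 6*v + 2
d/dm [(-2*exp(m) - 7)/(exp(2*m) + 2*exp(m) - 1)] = 2*((exp(m) + 1)*(2*exp(m) + 7) - exp(2*m) - 2*exp(m) + 1)*exp(m)/(exp(2*m) + 2*exp(m) - 1)^2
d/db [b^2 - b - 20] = 2*b - 1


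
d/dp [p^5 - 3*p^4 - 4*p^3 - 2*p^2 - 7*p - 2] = 5*p^4 - 12*p^3 - 12*p^2 - 4*p - 7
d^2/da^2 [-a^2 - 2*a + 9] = -2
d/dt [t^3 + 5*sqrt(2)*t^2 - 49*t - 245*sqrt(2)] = 3*t^2 + 10*sqrt(2)*t - 49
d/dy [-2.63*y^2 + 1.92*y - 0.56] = 1.92 - 5.26*y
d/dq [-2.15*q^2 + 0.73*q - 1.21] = 0.73 - 4.3*q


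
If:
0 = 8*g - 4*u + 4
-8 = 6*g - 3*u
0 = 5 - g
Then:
No Solution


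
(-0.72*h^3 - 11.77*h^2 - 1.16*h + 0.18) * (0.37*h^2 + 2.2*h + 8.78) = -0.2664*h^5 - 5.9389*h^4 - 32.6448*h^3 - 105.826*h^2 - 9.7888*h + 1.5804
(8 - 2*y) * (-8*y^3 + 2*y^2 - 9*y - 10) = 16*y^4 - 68*y^3 + 34*y^2 - 52*y - 80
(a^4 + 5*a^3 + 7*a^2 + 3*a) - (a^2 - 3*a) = a^4 + 5*a^3 + 6*a^2 + 6*a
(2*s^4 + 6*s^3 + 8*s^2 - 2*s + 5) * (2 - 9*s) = -18*s^5 - 50*s^4 - 60*s^3 + 34*s^2 - 49*s + 10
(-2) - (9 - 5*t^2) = 5*t^2 - 11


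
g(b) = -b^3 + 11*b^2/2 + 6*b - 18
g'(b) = -3*b^2 + 11*b + 6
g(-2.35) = 11.25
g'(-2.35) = -36.42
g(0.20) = -16.59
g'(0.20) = 8.08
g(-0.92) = -18.09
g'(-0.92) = -6.66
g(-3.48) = 69.87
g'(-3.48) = -68.61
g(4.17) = 30.15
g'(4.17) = -0.30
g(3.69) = 28.79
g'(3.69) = 5.74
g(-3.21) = 52.49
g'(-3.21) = -60.22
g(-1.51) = -11.08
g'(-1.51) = -17.45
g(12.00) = -882.00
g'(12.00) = -294.00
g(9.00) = -247.50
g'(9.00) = -138.00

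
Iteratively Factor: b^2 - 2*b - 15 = (b - 5)*(b + 3)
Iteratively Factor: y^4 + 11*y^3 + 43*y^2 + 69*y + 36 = (y + 1)*(y^3 + 10*y^2 + 33*y + 36) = (y + 1)*(y + 4)*(y^2 + 6*y + 9) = (y + 1)*(y + 3)*(y + 4)*(y + 3)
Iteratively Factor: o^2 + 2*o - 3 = (o + 3)*(o - 1)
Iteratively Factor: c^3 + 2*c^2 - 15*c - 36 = (c + 3)*(c^2 - c - 12) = (c + 3)^2*(c - 4)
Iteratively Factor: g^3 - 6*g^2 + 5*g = (g - 1)*(g^2 - 5*g) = g*(g - 1)*(g - 5)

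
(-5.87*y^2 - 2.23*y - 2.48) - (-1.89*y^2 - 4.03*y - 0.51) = -3.98*y^2 + 1.8*y - 1.97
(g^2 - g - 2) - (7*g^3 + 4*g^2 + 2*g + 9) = -7*g^3 - 3*g^2 - 3*g - 11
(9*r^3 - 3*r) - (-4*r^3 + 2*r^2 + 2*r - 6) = 13*r^3 - 2*r^2 - 5*r + 6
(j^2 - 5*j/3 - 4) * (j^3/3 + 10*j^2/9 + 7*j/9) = j^5/3 + 5*j^4/9 - 65*j^3/27 - 155*j^2/27 - 28*j/9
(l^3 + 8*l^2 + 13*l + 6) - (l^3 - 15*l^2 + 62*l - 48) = 23*l^2 - 49*l + 54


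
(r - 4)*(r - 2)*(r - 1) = r^3 - 7*r^2 + 14*r - 8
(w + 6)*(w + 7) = w^2 + 13*w + 42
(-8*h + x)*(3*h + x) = -24*h^2 - 5*h*x + x^2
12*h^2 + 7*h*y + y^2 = (3*h + y)*(4*h + y)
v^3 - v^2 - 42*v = v*(v - 7)*(v + 6)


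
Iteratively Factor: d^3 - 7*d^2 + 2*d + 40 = (d - 5)*(d^2 - 2*d - 8) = (d - 5)*(d + 2)*(d - 4)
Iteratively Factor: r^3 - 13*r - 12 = (r + 3)*(r^2 - 3*r - 4) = (r - 4)*(r + 3)*(r + 1)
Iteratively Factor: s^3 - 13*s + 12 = (s - 1)*(s^2 + s - 12) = (s - 3)*(s - 1)*(s + 4)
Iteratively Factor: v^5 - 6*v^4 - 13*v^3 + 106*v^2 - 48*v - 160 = (v + 1)*(v^4 - 7*v^3 - 6*v^2 + 112*v - 160) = (v - 2)*(v + 1)*(v^3 - 5*v^2 - 16*v + 80) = (v - 5)*(v - 2)*(v + 1)*(v^2 - 16) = (v - 5)*(v - 4)*(v - 2)*(v + 1)*(v + 4)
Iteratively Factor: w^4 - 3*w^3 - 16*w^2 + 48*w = (w + 4)*(w^3 - 7*w^2 + 12*w) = w*(w + 4)*(w^2 - 7*w + 12) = w*(w - 4)*(w + 4)*(w - 3)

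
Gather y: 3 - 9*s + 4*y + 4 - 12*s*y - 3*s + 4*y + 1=-12*s + y*(8 - 12*s) + 8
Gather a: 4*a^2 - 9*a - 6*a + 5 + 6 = 4*a^2 - 15*a + 11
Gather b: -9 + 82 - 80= -7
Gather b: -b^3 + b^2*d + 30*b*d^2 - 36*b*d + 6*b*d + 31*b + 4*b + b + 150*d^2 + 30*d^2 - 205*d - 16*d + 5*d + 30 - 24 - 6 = -b^3 + b^2*d + b*(30*d^2 - 30*d + 36) + 180*d^2 - 216*d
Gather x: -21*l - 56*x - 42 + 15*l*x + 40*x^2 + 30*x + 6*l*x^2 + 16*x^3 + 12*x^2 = -21*l + 16*x^3 + x^2*(6*l + 52) + x*(15*l - 26) - 42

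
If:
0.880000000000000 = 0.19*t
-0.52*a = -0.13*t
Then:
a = 1.16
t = 4.63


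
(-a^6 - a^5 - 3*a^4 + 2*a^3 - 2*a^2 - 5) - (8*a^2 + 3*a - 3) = -a^6 - a^5 - 3*a^4 + 2*a^3 - 10*a^2 - 3*a - 2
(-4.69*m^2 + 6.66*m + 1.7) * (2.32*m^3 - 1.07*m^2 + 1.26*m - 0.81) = -10.8808*m^5 + 20.4695*m^4 - 9.0916*m^3 + 10.3715*m^2 - 3.2526*m - 1.377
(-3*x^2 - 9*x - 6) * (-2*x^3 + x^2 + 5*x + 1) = 6*x^5 + 15*x^4 - 12*x^3 - 54*x^2 - 39*x - 6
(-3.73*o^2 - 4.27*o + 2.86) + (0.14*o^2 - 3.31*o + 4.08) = -3.59*o^2 - 7.58*o + 6.94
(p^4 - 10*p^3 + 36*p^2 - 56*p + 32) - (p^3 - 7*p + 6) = p^4 - 11*p^3 + 36*p^2 - 49*p + 26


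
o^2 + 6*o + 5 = (o + 1)*(o + 5)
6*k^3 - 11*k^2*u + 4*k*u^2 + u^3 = (-k + u)^2*(6*k + u)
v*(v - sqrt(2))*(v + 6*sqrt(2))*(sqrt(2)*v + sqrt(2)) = sqrt(2)*v^4 + sqrt(2)*v^3 + 10*v^3 - 12*sqrt(2)*v^2 + 10*v^2 - 12*sqrt(2)*v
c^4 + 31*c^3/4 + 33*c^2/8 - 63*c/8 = c*(c - 3/4)*(c + 3/2)*(c + 7)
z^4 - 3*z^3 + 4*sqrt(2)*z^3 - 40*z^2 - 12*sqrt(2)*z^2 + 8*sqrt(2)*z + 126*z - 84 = (z - 2)*(z - 1)*(z - 3*sqrt(2))*(z + 7*sqrt(2))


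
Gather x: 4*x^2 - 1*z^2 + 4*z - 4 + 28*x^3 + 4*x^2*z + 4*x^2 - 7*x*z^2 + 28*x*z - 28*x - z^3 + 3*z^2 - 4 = 28*x^3 + x^2*(4*z + 8) + x*(-7*z^2 + 28*z - 28) - z^3 + 2*z^2 + 4*z - 8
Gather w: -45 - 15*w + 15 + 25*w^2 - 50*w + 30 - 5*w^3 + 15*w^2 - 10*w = -5*w^3 + 40*w^2 - 75*w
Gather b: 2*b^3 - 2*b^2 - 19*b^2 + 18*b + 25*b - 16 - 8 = 2*b^3 - 21*b^2 + 43*b - 24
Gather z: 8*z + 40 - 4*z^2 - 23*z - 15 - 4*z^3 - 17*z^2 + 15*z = -4*z^3 - 21*z^2 + 25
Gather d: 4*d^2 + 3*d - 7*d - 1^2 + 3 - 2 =4*d^2 - 4*d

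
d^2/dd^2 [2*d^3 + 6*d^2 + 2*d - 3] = 12*d + 12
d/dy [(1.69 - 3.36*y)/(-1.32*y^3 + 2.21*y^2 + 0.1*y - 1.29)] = (-8.8704*y^3 + 14.118*y^2 - 7.4698*y + 4.1654)/(1.7424*y^6 - 5.8344*y^5 + 4.6201*y^4 + 3.8476*y^3 - 5.6918*y^2 - 0.258*y + 1.6641)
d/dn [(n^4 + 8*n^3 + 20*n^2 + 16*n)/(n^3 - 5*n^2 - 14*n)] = (n^2 - 14*n - 50)/(n^2 - 14*n + 49)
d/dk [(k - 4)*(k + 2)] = 2*k - 2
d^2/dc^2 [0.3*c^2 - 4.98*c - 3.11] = 0.600000000000000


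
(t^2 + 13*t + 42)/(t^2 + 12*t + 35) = (t + 6)/(t + 5)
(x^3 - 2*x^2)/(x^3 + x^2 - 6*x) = x/(x + 3)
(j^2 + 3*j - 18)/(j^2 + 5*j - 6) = (j - 3)/(j - 1)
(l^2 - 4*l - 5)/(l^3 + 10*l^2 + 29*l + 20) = (l - 5)/(l^2 + 9*l + 20)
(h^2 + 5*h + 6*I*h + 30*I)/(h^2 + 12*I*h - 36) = (h + 5)/(h + 6*I)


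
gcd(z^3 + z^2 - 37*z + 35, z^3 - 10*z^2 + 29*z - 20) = z^2 - 6*z + 5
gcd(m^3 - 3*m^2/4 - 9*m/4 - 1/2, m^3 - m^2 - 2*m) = m^2 - m - 2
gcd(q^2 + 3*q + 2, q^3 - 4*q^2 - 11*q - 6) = q + 1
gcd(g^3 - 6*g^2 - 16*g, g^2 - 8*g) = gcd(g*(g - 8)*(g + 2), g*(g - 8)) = g^2 - 8*g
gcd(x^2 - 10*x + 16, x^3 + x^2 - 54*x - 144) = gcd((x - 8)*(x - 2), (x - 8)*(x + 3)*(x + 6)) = x - 8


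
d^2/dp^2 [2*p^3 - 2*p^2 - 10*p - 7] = 12*p - 4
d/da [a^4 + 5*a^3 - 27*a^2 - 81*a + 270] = 4*a^3 + 15*a^2 - 54*a - 81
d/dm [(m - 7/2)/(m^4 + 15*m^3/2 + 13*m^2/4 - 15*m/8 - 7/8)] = 4*(-24*m^3 + 4*m^2 + 602*m - 119)/(32*m^7 + 464*m^6 + 1776*m^5 + 552*m^4 - 894*m^3 - 363*m^2 + 112*m + 49)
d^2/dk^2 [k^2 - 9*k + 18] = 2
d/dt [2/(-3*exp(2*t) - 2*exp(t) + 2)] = (12*exp(t) + 4)*exp(t)/(3*exp(2*t) + 2*exp(t) - 2)^2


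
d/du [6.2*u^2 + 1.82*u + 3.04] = 12.4*u + 1.82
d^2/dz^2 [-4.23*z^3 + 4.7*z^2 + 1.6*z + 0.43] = 9.4 - 25.38*z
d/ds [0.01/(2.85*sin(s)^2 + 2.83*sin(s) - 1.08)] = -(0.057*sin(s) + 0.0283)*cos(s)/(2.85*sin(s)^2 + 2.83*sin(s) - 1.08)^2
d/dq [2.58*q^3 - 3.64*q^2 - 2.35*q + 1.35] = 7.74*q^2 - 7.28*q - 2.35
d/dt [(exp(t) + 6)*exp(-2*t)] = (-exp(t) - 12)*exp(-2*t)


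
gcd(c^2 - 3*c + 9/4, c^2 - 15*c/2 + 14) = 1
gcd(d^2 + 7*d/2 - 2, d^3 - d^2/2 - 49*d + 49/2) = d - 1/2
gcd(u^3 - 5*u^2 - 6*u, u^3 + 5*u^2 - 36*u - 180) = u - 6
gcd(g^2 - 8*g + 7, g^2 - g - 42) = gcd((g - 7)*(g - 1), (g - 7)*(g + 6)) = g - 7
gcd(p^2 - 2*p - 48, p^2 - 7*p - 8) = p - 8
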